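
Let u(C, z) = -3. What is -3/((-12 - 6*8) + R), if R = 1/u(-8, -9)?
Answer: 9/181 ≈ 0.049724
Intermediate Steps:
R = -⅓ (R = 1/(-3) = -⅓ ≈ -0.33333)
-3/((-12 - 6*8) + R) = -3/((-12 - 6*8) - ⅓) = -3/((-12 - 48) - ⅓) = -3/(-60 - ⅓) = -3/(-181/3) = -3/181*(-3) = 9/181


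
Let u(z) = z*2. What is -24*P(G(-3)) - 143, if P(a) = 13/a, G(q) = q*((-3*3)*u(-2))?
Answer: -1261/9 ≈ -140.11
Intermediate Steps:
u(z) = 2*z
G(q) = 36*q (G(q) = q*((-3*3)*(2*(-2))) = q*(-9*(-4)) = q*36 = 36*q)
-24*P(G(-3)) - 143 = -312/(36*(-3)) - 143 = -312/(-108) - 143 = -312*(-1)/108 - 143 = -24*(-13/108) - 143 = 26/9 - 143 = -1261/9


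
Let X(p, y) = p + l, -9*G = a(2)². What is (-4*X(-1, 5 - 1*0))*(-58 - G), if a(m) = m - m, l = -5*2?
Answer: -2552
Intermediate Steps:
l = -10
a(m) = 0
G = 0 (G = -⅑*0² = -⅑*0 = 0)
X(p, y) = -10 + p (X(p, y) = p - 10 = -10 + p)
(-4*X(-1, 5 - 1*0))*(-58 - G) = (-4*(-10 - 1))*(-58 - 1*0) = (-4*(-11))*(-58 + 0) = 44*(-58) = -2552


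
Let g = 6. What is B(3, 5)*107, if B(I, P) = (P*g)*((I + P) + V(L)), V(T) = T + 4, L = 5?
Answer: 54570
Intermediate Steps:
V(T) = 4 + T
B(I, P) = 6*P*(9 + I + P) (B(I, P) = (P*6)*((I + P) + (4 + 5)) = (6*P)*((I + P) + 9) = (6*P)*(9 + I + P) = 6*P*(9 + I + P))
B(3, 5)*107 = (6*5*(9 + 3 + 5))*107 = (6*5*17)*107 = 510*107 = 54570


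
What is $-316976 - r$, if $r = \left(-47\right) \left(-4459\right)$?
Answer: $-526549$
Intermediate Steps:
$r = 209573$
$-316976 - r = -316976 - 209573 = -526549$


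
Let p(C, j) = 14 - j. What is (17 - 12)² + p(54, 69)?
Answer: -30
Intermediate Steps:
(17 - 12)² + p(54, 69) = (17 - 12)² + (14 - 1*69) = 5² + (14 - 69) = 25 - 55 = -30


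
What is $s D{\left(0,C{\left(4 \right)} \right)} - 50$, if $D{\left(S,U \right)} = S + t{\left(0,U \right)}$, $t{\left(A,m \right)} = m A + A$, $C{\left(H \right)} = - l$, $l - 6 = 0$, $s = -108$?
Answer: $-50$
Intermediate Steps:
$l = 6$ ($l = 6 + 0 = 6$)
$C{\left(H \right)} = -6$ ($C{\left(H \right)} = \left(-1\right) 6 = -6$)
$t{\left(A,m \right)} = A + A m$ ($t{\left(A,m \right)} = A m + A = A + A m$)
$D{\left(S,U \right)} = S$ ($D{\left(S,U \right)} = S + 0 \left(1 + U\right) = S + 0 = S$)
$s D{\left(0,C{\left(4 \right)} \right)} - 50 = \left(-108\right) 0 - 50 = 0 - 50 = -50$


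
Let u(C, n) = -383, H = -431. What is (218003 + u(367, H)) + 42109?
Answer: 259729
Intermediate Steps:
(218003 + u(367, H)) + 42109 = (218003 - 383) + 42109 = 217620 + 42109 = 259729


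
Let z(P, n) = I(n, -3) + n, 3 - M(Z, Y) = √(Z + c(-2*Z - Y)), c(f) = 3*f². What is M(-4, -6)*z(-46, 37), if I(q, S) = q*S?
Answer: -222 + 148*√146 ≈ 1566.3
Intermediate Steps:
I(q, S) = S*q
M(Z, Y) = 3 - √(Z + 3*(-Y - 2*Z)²) (M(Z, Y) = 3 - √(Z + 3*(-2*Z - Y)²) = 3 - √(Z + 3*(-Y - 2*Z)²))
z(P, n) = -2*n (z(P, n) = -3*n + n = -2*n)
M(-4, -6)*z(-46, 37) = (3 - √(-4 + 3*(-6 + 2*(-4))²))*(-2*37) = (3 - √(-4 + 3*(-6 - 8)²))*(-74) = (3 - √(-4 + 3*(-14)²))*(-74) = (3 - √(-4 + 3*196))*(-74) = (3 - √(-4 + 588))*(-74) = (3 - √584)*(-74) = (3 - 2*√146)*(-74) = -222 + 148*√146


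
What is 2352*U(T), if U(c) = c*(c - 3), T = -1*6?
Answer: 127008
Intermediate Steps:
T = -6
U(c) = c*(-3 + c)
2352*U(T) = 2352*(-6*(-3 - 6)) = 2352*(-6*(-9)) = 2352*54 = 127008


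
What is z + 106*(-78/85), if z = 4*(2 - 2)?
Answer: -8268/85 ≈ -97.271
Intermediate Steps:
z = 0 (z = 4*0 = 0)
z + 106*(-78/85) = 0 + 106*(-78/85) = 0 - 8268/85 = -8268/85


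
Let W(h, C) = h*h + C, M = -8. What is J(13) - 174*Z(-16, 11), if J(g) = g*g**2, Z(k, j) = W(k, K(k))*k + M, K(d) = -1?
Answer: 713509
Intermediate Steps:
W(h, C) = C + h**2 (W(h, C) = h**2 + C = C + h**2)
Z(k, j) = -8 + k*(-1 + k**2) (Z(k, j) = (-1 + k**2)*k - 8 = k*(-1 + k**2) - 8 = -8 + k*(-1 + k**2))
J(g) = g**3
J(13) - 174*Z(-16, 11) = 13**3 - 174*(-8 + (-16)**3 - 1*(-16)) = 2197 - 174*(-8 - 4096 + 16) = 2197 - 174*(-4088) = 2197 + 711312 = 713509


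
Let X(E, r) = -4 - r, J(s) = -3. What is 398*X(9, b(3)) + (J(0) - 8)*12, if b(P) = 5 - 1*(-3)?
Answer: -4908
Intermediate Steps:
b(P) = 8 (b(P) = 5 + 3 = 8)
398*X(9, b(3)) + (J(0) - 8)*12 = 398*(-4 - 1*8) + (-3 - 8)*12 = 398*(-4 - 8) - 11*12 = 398*(-12) - 132 = -4776 - 132 = -4908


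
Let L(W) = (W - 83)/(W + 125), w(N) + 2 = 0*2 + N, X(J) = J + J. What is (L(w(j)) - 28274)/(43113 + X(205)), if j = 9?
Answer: -933061/1436259 ≈ -0.64965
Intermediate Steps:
X(J) = 2*J
w(N) = -2 + N (w(N) = -2 + (0*2 + N) = -2 + (0 + N) = -2 + N)
L(W) = (-83 + W)/(125 + W)
(L(w(j)) - 28274)/(43113 + X(205)) = ((-83 + (-2 + 9))/(125 + (-2 + 9)) - 28274)/(43113 + 2*205) = ((-83 + 7)/(125 + 7) - 28274)/(43113 + 410) = (-76/132 - 28274)/43523 = ((1/132)*(-76) - 28274)*(1/43523) = (-19/33 - 28274)*(1/43523) = -933061/33*1/43523 = -933061/1436259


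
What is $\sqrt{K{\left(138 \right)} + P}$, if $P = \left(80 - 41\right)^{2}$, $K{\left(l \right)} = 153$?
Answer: $3 \sqrt{186} \approx 40.915$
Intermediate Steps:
$P = 1521$ ($P = 39^{2} = 1521$)
$\sqrt{K{\left(138 \right)} + P} = \sqrt{153 + 1521} = \sqrt{1674} = 3 \sqrt{186}$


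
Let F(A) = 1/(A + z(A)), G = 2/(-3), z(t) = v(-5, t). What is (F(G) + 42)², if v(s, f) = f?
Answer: 27225/16 ≈ 1701.6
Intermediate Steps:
z(t) = t
G = -⅔ (G = 2*(-⅓) = -⅔ ≈ -0.66667)
F(A) = 1/(2*A) (F(A) = 1/(A + A) = 1/(2*A))
(F(G) + 42)² = (1/(2*(-⅔)) + 42)² = ((½)*(-3/2) + 42)² = (-¾ + 42)² = (165/4)² = 27225/16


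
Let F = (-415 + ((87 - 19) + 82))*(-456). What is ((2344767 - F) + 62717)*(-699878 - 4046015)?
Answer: -10852167753092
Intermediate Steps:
F = 120840 (F = (-415 + (68 + 82))*(-456) = (-415 + 150)*(-456) = -265*(-456) = 120840)
((2344767 - F) + 62717)*(-699878 - 4046015) = ((2344767 - 1*120840) + 62717)*(-699878 - 4046015) = ((2344767 - 120840) + 62717)*(-4745893) = (2223927 + 62717)*(-4745893) = 2286644*(-4745893) = -10852167753092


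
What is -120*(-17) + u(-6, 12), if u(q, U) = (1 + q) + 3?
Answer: 2038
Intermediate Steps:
u(q, U) = 4 + q
-120*(-17) + u(-6, 12) = -120*(-17) + (4 - 6) = 2040 - 2 = 2038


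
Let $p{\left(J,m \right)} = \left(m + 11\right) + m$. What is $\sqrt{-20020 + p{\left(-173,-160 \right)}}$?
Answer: $i \sqrt{20329} \approx 142.58 i$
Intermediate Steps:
$p{\left(J,m \right)} = 11 + 2 m$ ($p{\left(J,m \right)} = \left(11 + m\right) + m = 11 + 2 m$)
$\sqrt{-20020 + p{\left(-173,-160 \right)}} = \sqrt{-20020 + \left(11 + 2 \left(-160\right)\right)} = \sqrt{-20020 + \left(11 - 320\right)} = \sqrt{-20020 - 309} = \sqrt{-20329} = i \sqrt{20329}$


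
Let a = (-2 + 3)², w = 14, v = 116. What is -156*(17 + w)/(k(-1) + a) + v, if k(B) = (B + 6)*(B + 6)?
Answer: -70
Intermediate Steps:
k(B) = (6 + B)² (k(B) = (6 + B)*(6 + B) = (6 + B)²)
a = 1 (a = 1² = 1)
-156*(17 + w)/(k(-1) + a) + v = -156*(17 + 14)/((6 - 1)² + 1) + 116 = -4836/(5² + 1) + 116 = -4836/(25 + 1) + 116 = -4836/26 + 116 = -156*31/26 + 116 = -186 + 116 = -70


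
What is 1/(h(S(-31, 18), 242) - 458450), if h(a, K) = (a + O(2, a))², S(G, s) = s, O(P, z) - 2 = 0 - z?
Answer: -1/458446 ≈ -2.1813e-6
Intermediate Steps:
O(P, z) = 2 - z (O(P, z) = 2 + (0 - z) = 2 - z)
h(a, K) = 4 (h(a, K) = (a + (2 - a))² = 2² = 4)
1/(h(S(-31, 18), 242) - 458450) = 1/(4 - 458450) = 1/(-458446) = -1/458446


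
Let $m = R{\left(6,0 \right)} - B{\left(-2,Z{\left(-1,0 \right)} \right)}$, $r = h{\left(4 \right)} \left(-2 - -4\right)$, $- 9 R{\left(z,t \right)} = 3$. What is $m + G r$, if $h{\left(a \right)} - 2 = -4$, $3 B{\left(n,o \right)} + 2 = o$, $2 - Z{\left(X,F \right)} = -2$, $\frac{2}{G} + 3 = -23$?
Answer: $- \frac{9}{13} \approx -0.69231$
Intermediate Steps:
$G = - \frac{1}{13}$ ($G = \frac{2}{-3 - 23} = \frac{2}{-26} = 2 \left(- \frac{1}{26}\right) = - \frac{1}{13} \approx -0.076923$)
$R{\left(z,t \right)} = - \frac{1}{3}$ ($R{\left(z,t \right)} = \left(- \frac{1}{9}\right) 3 = - \frac{1}{3}$)
$Z{\left(X,F \right)} = 4$ ($Z{\left(X,F \right)} = 2 - -2 = 2 + 2 = 4$)
$B{\left(n,o \right)} = - \frac{2}{3} + \frac{o}{3}$
$h{\left(a \right)} = -2$ ($h{\left(a \right)} = 2 - 4 = -2$)
$r = -4$ ($r = - 2 \left(-2 - -4\right) = - 2 \left(-2 + 4\right) = \left(-2\right) 2 = -4$)
$m = -1$ ($m = - \frac{1}{3} - \left(- \frac{2}{3} + \frac{1}{3} \cdot 4\right) = - \frac{1}{3} - \left(- \frac{2}{3} + \frac{4}{3}\right) = - \frac{1}{3} - \frac{2}{3} = -1$)
$m + G r = -1 - - \frac{4}{13} = -1 + \frac{4}{13} = - \frac{9}{13}$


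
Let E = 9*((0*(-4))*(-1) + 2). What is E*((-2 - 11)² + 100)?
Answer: 4842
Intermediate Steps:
E = 18 (E = 9*(0*(-1) + 2) = 9*(0 + 2) = 9*2 = 18)
E*((-2 - 11)² + 100) = 18*((-2 - 11)² + 100) = 18*((-13)² + 100) = 18*(169 + 100) = 18*269 = 4842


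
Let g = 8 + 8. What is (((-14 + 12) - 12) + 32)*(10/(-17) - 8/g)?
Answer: -333/17 ≈ -19.588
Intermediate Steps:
g = 16
(((-14 + 12) - 12) + 32)*(10/(-17) - 8/g) = (((-14 + 12) - 12) + 32)*(10/(-17) - 8/16) = ((-2 - 12) + 32)*(10*(-1/17) - 8*1/16) = (-14 + 32)*(-10/17 - ½) = 18*(-37/34) = -333/17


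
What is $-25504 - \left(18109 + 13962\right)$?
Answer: $-57575$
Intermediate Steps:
$-25504 - \left(18109 + 13962\right) = -25504 - 32071 = -57575$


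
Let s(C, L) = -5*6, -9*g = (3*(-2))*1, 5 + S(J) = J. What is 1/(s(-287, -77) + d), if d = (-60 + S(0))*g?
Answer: -3/220 ≈ -0.013636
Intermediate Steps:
S(J) = -5 + J
g = 2/3 (g = -3*(-2)/9 = -(-2)/3 = -1/9*(-6) = 2/3 ≈ 0.66667)
s(C, L) = -30
d = -130/3 (d = (-60 + (-5 + 0))*(2/3) = (-60 - 5)*(2/3) = -65*2/3 = -130/3 ≈ -43.333)
1/(s(-287, -77) + d) = 1/(-30 - 130/3) = 1/(-220/3) = -3/220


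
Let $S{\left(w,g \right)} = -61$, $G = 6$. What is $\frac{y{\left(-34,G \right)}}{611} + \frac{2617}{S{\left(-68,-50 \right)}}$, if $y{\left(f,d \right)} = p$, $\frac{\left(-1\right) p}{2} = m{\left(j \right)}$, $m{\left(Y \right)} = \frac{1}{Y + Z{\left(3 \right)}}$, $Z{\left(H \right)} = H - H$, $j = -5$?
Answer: $- \frac{7994813}{186355} \approx -42.901$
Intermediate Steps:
$Z{\left(H \right)} = 0$
$m{\left(Y \right)} = \frac{1}{Y}$ ($m{\left(Y \right)} = \frac{1}{Y + 0} = \frac{1}{Y}$)
$p = \frac{2}{5}$ ($p = - \frac{2}{-5} = \left(-2\right) \left(- \frac{1}{5}\right) = \frac{2}{5} \approx 0.4$)
$y{\left(f,d \right)} = \frac{2}{5}$
$\frac{y{\left(-34,G \right)}}{611} + \frac{2617}{S{\left(-68,-50 \right)}} = \frac{2}{5 \cdot 611} + \frac{2617}{-61} = \frac{2}{5} \cdot \frac{1}{611} + 2617 \left(- \frac{1}{61}\right) = \frac{2}{3055} - \frac{2617}{61} = - \frac{7994813}{186355}$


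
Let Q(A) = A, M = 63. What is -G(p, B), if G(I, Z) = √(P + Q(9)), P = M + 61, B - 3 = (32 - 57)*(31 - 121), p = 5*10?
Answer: -√133 ≈ -11.533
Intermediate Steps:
p = 50
B = 2253 (B = 3 + (32 - 57)*(31 - 121) = 3 - 25*(-90) = 3 + 2250 = 2253)
P = 124 (P = 63 + 61 = 124)
G(I, Z) = √133 (G(I, Z) = √(124 + 9) = √133)
-G(p, B) = -√133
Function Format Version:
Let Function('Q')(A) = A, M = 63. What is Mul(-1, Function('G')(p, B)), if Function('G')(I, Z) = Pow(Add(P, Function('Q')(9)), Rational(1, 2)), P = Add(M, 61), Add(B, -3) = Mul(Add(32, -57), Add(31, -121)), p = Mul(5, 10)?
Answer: Mul(-1, Pow(133, Rational(1, 2))) ≈ -11.533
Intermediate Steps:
p = 50
B = 2253 (B = Add(3, Mul(Add(32, -57), Add(31, -121))) = Add(3, Mul(-25, -90)) = Add(3, 2250) = 2253)
P = 124 (P = Add(63, 61) = 124)
Function('G')(I, Z) = Pow(133, Rational(1, 2)) (Function('G')(I, Z) = Pow(Add(124, 9), Rational(1, 2)) = Pow(133, Rational(1, 2)))
Mul(-1, Function('G')(p, B)) = Mul(-1, Pow(133, Rational(1, 2)))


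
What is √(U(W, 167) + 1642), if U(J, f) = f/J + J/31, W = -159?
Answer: 4*√2483895615/4929 ≈ 40.445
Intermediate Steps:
U(J, f) = J/31 + f/J (U(J, f) = f/J + J*(1/31) = f/J + J/31 = J/31 + f/J)
√(U(W, 167) + 1642) = √(((1/31)*(-159) + 167/(-159)) + 1642) = √((-159/31 + 167*(-1/159)) + 1642) = √((-159/31 - 167/159) + 1642) = √(-30458/4929 + 1642) = √(8062960/4929) = 4*√2483895615/4929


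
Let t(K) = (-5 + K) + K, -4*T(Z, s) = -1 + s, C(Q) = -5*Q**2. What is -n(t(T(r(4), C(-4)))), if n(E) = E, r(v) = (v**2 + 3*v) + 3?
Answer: -71/2 ≈ -35.500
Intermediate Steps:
r(v) = 3 + v**2 + 3*v
T(Z, s) = 1/4 - s/4 (T(Z, s) = -(-1 + s)/4 = 1/4 - s/4)
t(K) = -5 + 2*K
-n(t(T(r(4), C(-4)))) = -(-5 + 2*(1/4 - (-5)*(-4)**2/4)) = -(-5 + 2*(1/4 - (-5)*16/4)) = -(-5 + 2*(1/4 - 1/4*(-80))) = -(-5 + 2*(1/4 + 20)) = -(-5 + 2*(81/4)) = -(-5 + 81/2) = -1*71/2 = -71/2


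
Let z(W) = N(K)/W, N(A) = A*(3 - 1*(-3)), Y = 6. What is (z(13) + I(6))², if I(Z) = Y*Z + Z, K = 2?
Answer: 311364/169 ≈ 1842.4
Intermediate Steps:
I(Z) = 7*Z (I(Z) = 6*Z + Z = 7*Z)
N(A) = 6*A (N(A) = A*(3 + 3) = A*6 = 6*A)
z(W) = 12/W (z(W) = (6*2)/W = 12/W)
(z(13) + I(6))² = (12/13 + 7*6)² = (12*(1/13) + 42)² = (12/13 + 42)² = (558/13)² = 311364/169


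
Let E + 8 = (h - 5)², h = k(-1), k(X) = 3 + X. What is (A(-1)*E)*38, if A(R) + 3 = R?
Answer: -152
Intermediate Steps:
A(R) = -3 + R
h = 2 (h = 3 - 1 = 2)
E = 1 (E = -8 + (2 - 5)² = -8 + (-3)² = -8 + 9 = 1)
(A(-1)*E)*38 = ((-3 - 1)*1)*38 = -4*1*38 = -4*38 = -152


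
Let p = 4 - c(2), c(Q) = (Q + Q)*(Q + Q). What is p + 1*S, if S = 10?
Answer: -2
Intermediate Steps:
c(Q) = 4*Q**2 (c(Q) = (2*Q)*(2*Q) = 4*Q**2)
p = -12 (p = 4 - 4*2**2 = 4 - 4*4 = 4 - 1*16 = 4 - 16 = -12)
p + 1*S = -12 + 1*10 = -12 + 10 = -2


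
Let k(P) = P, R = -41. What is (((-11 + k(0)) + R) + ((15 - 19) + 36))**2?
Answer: 400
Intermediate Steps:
(((-11 + k(0)) + R) + ((15 - 19) + 36))**2 = (((-11 + 0) - 41) + ((15 - 19) + 36))**2 = ((-11 - 41) + (-4 + 36))**2 = (-52 + 32)**2 = (-20)**2 = 400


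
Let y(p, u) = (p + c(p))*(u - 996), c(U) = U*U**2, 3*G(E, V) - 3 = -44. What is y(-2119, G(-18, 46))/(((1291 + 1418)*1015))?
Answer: 28819884779062/8248905 ≈ 3.4938e+6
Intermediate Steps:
G(E, V) = -41/3 (G(E, V) = 1 + (1/3)*(-44) = 1 - 44/3 = -41/3)
c(U) = U**3
y(p, u) = (-996 + u)*(p + p**3) (y(p, u) = (p + p**3)*(u - 996) = (p + p**3)*(-996 + u) = (-996 + u)*(p + p**3))
y(-2119, G(-18, 46))/(((1291 + 1418)*1015)) = (-2119*(-996 - 41/3 - 996*(-2119)**2 - 41/3*(-2119)**2))/(((1291 + 1418)*1015)) = (-2119*(-996 - 41/3 - 996*4490161 - 41/3*4490161))/((2709*1015)) = -2119*(-996 - 41/3 - 4472200356 - 184096601/3)/2749635 = -2119*(-13600700698/3)*(1/2749635) = (28819884779062/3)*(1/2749635) = 28819884779062/8248905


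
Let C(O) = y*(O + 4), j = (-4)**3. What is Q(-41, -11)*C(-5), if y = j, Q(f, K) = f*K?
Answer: 28864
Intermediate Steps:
Q(f, K) = K*f
j = -64
y = -64
C(O) = -256 - 64*O (C(O) = -64*(O + 4) = -64*(4 + O) = -256 - 64*O)
Q(-41, -11)*C(-5) = (-11*(-41))*(-256 - 64*(-5)) = 451*(-256 + 320) = 451*64 = 28864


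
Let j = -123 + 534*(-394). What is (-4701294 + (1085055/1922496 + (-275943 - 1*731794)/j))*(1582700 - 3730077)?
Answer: 1361948552464560719381581/134907311808 ≈ 1.0095e+13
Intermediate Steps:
j = -210519 (j = -123 - 210396 = -210519)
(-4701294 + (1085055/1922496 + (-275943 - 1*731794)/j))*(1582700 - 3730077) = (-4701294 + (1085055/1922496 + (-275943 - 1*731794)/(-210519)))*(1582700 - 3730077) = (-4701294 + (1085055*(1/1922496) + (-275943 - 731794)*(-1/210519)))*(-2147377) = (-4701294 + (361685/640832 - 1007737*(-1/210519)))*(-2147377) = (-4701294 + (361685/640832 + 1007737/210519))*(-2147377) = (-4701294 + 721931681699/134907311808)*(-2147377) = -634238213627397853/134907311808*(-2147377) = 1361948552464560719381581/134907311808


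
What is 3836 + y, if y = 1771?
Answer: 5607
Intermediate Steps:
3836 + y = 3836 + 1771 = 5607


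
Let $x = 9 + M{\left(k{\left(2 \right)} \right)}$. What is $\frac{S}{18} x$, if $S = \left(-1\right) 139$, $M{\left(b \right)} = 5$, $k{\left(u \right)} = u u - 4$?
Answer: $- \frac{973}{9} \approx -108.11$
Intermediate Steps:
$k{\left(u \right)} = -4 + u^{2}$ ($k{\left(u \right)} = u^{2} - 4 = -4 + u^{2}$)
$S = -139$
$x = 14$ ($x = 9 + 5 = 14$)
$\frac{S}{18} x = - \frac{139}{18} \cdot 14 = \left(-139\right) \frac{1}{18} \cdot 14 = \left(- \frac{139}{18}\right) 14 = - \frac{973}{9}$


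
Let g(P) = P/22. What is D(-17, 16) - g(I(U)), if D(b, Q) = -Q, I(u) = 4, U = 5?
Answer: -178/11 ≈ -16.182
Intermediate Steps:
g(P) = P/22 (g(P) = P*(1/22) = P/22)
D(-17, 16) - g(I(U)) = -1*16 - 4/22 = -16 - 1*2/11 = -16 - 2/11 = -178/11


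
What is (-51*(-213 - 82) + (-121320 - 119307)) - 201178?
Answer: -426760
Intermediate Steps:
(-51*(-213 - 82) + (-121320 - 119307)) - 201178 = (-51*(-295) - 240627) - 201178 = (15045 - 240627) - 201178 = -225582 - 201178 = -426760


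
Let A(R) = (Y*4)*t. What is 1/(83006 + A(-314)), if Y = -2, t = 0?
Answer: 1/83006 ≈ 1.2047e-5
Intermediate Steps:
A(R) = 0 (A(R) = -2*4*0 = -8*0 = 0)
1/(83006 + A(-314)) = 1/(83006 + 0) = 1/83006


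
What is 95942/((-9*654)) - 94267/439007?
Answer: -21337032578/1291997601 ≈ -16.515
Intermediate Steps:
95942/((-9*654)) - 94267/439007 = 95942/(-5886) - 94267*1/439007 = 95942*(-1/5886) - 94267/439007 = -47971/2943 - 94267/439007 = -21337032578/1291997601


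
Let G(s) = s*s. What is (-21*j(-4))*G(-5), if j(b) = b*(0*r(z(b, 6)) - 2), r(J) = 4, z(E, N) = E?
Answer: -4200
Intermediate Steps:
G(s) = s**2
j(b) = -2*b (j(b) = b*(0*4 - 2) = b*(0 - 2) = b*(-2) = -2*b)
(-21*j(-4))*G(-5) = -(-42)*(-4)*(-5)**2 = -21*8*25 = -168*25 = -4200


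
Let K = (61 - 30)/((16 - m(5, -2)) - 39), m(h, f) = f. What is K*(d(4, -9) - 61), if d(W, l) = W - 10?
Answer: 2077/21 ≈ 98.905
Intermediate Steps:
d(W, l) = -10 + W
K = -31/21 (K = (61 - 30)/((16 - 1*(-2)) - 39) = 31/((16 + 2) - 39) = 31/(18 - 39) = 31/(-21) = 31*(-1/21) = -31/21 ≈ -1.4762)
K*(d(4, -9) - 61) = -31*((-10 + 4) - 61)/21 = -31*(-6 - 61)/21 = -31/21*(-67) = 2077/21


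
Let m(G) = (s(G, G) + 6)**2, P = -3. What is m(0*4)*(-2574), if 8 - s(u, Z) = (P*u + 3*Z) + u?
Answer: -504504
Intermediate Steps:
s(u, Z) = 8 - 3*Z + 2*u (s(u, Z) = 8 - ((-3*u + 3*Z) + u) = 8 - (-2*u + 3*Z) = 8 + (-3*Z + 2*u) = 8 - 3*Z + 2*u)
m(G) = (14 - G)**2 (m(G) = ((8 - 3*G + 2*G) + 6)**2 = ((8 - G) + 6)**2 = (14 - G)**2)
m(0*4)*(-2574) = (-14 + 0*4)**2*(-2574) = (-14 + 0)**2*(-2574) = (-14)**2*(-2574) = 196*(-2574) = -504504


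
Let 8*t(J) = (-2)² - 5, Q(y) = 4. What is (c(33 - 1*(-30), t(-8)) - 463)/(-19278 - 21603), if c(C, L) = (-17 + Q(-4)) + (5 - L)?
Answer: 3767/327048 ≈ 0.011518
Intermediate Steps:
t(J) = -⅛ (t(J) = ((-2)² - 5)/8 = (4 - 5)/8 = (⅛)*(-1) = -⅛)
c(C, L) = -8 - L (c(C, L) = (-17 + 4) + (5 - L) = -13 + (5 - L) = -8 - L)
(c(33 - 1*(-30), t(-8)) - 463)/(-19278 - 21603) = ((-8 - 1*(-⅛)) - 463)/(-19278 - 21603) = ((-8 + ⅛) - 463)/(-40881) = (-63/8 - 463)*(-1/40881) = -3767/8*(-1/40881) = 3767/327048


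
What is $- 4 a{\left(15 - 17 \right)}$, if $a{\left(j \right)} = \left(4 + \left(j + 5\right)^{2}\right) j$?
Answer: $104$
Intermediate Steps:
$a{\left(j \right)} = j \left(4 + \left(5 + j\right)^{2}\right)$ ($a{\left(j \right)} = \left(4 + \left(5 + j\right)^{2}\right) j = j \left(4 + \left(5 + j\right)^{2}\right)$)
$- 4 a{\left(15 - 17 \right)} = - 4 \left(15 - 17\right) \left(4 + \left(5 + \left(15 - 17\right)\right)^{2}\right) = - 4 \left(- 2 \left(4 + \left(5 - 2\right)^{2}\right)\right) = - 4 \left(- 2 \left(4 + 3^{2}\right)\right) = - 4 \left(- 2 \left(4 + 9\right)\right) = - 4 \left(\left(-2\right) 13\right) = \left(-4\right) \left(-26\right) = 104$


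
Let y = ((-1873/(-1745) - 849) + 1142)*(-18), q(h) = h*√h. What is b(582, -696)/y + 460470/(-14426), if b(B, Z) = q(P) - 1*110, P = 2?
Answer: -1062630121495/33312677886 - 1745*√2/4618422 ≈ -31.899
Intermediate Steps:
q(h) = h^(3/2)
y = -9236844/1745 (y = ((-1873*(-1/1745) - 849) + 1142)*(-18) = ((1873/1745 - 849) + 1142)*(-18) = (-1479632/1745 + 1142)*(-18) = (513158/1745)*(-18) = -9236844/1745 ≈ -5293.3)
b(B, Z) = -110 + 2*√2 (b(B, Z) = 2^(3/2) - 1*110 = 2*√2 - 110 = -110 + 2*√2)
b(582, -696)/y + 460470/(-14426) = (-110 + 2*√2)/(-9236844/1745) + 460470/(-14426) = (-110 + 2*√2)*(-1745/9236844) + 460470*(-1/14426) = (95975/4618422 - 1745*√2/4618422) - 230235/7213 = -1062630121495/33312677886 - 1745*√2/4618422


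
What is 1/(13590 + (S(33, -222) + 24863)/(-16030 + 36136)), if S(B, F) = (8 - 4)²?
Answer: 6702/91088473 ≈ 7.3577e-5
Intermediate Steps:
S(B, F) = 16 (S(B, F) = 4² = 16)
1/(13590 + (S(33, -222) + 24863)/(-16030 + 36136)) = 1/(13590 + (16 + 24863)/(-16030 + 36136)) = 1/(13590 + 24879/20106) = 1/(13590 + 24879*(1/20106)) = 1/(13590 + 8293/6702) = 1/(91088473/6702) = 6702/91088473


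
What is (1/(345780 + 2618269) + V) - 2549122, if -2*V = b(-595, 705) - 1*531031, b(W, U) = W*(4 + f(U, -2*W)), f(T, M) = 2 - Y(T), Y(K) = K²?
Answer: -445042350867190/2964049 ≈ -1.5015e+8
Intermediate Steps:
f(T, M) = 2 - T²
b(W, U) = W*(6 - U²) (b(W, U) = W*(4 + (2 - U²)) = W*(6 - U²))
V = -147597637 (V = -(-595*(6 - 1*705²) - 1*531031)/2 = -(-595*(6 - 1*497025) - 531031)/2 = -(-595*(6 - 497025) - 531031)/2 = -(-595*(-497019) - 531031)/2 = -(295726305 - 531031)/2 = -½*295195274 = -147597637)
(1/(345780 + 2618269) + V) - 2549122 = (1/(345780 + 2618269) - 147597637) - 2549122 = (1/2964049 - 147597637) - 2549122 = -437486628352212/2964049 - 2549122 = -445042350867190/2964049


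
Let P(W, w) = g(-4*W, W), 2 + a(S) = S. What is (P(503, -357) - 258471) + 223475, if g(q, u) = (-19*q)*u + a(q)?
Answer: 19191674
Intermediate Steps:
a(S) = -2 + S
g(q, u) = -2 + q - 19*q*u (g(q, u) = (-19*q)*u + (-2 + q) = -19*q*u + (-2 + q) = -2 + q - 19*q*u)
P(W, w) = -2 - 4*W + 76*W² (P(W, w) = -2 - 4*W - 19*(-4*W)*W = -2 - 4*W + 76*W²)
(P(503, -357) - 258471) + 223475 = ((-2 - 4*503 + 76*503²) - 258471) + 223475 = ((-2 - 2012 + 76*253009) - 258471) + 223475 = ((-2 - 2012 + 19228684) - 258471) + 223475 = (19226670 - 258471) + 223475 = 18968199 + 223475 = 19191674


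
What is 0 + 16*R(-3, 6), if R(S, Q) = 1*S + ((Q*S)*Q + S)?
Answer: -1824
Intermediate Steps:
R(S, Q) = 2*S + S*Q² (R(S, Q) = S + (S*Q² + S) = S + (S + S*Q²) = 2*S + S*Q²)
0 + 16*R(-3, 6) = 0 + 16*(-3*(2 + 6²)) = 0 + 16*(-3*(2 + 36)) = 0 + 16*(-3*38) = 0 + 16*(-114) = 0 - 1824 = -1824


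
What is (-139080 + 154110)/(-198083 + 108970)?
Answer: -15030/89113 ≈ -0.16866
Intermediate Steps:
(-139080 + 154110)/(-198083 + 108970) = 15030/(-89113) = 15030*(-1/89113) = -15030/89113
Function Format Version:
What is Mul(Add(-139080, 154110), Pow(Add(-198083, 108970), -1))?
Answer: Rational(-15030, 89113) ≈ -0.16866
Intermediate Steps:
Mul(Add(-139080, 154110), Pow(Add(-198083, 108970), -1)) = Mul(15030, Pow(-89113, -1)) = Mul(15030, Rational(-1, 89113)) = Rational(-15030, 89113)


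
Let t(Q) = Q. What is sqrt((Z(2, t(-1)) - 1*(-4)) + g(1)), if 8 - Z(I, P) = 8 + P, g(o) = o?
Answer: sqrt(6) ≈ 2.4495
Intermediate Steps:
Z(I, P) = -P (Z(I, P) = 8 - (8 + P) = 8 + (-8 - P) = -P)
sqrt((Z(2, t(-1)) - 1*(-4)) + g(1)) = sqrt((-1*(-1) - 1*(-4)) + 1) = sqrt((1 + 4) + 1) = sqrt(5 + 1) = sqrt(6)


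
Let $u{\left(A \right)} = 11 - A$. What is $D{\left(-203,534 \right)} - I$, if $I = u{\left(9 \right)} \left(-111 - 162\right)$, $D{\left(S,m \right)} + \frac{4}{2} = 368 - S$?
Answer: $1115$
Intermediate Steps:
$D{\left(S,m \right)} = 366 - S$ ($D{\left(S,m \right)} = -2 - \left(-368 + S\right) = 366 - S$)
$I = -546$ ($I = \left(11 - 9\right) \left(-111 - 162\right) = \left(11 - 9\right) \left(-273\right) = 2 \left(-273\right) = -546$)
$D{\left(-203,534 \right)} - I = \left(366 - -203\right) - -546 = \left(366 + 203\right) + 546 = 569 + 546 = 1115$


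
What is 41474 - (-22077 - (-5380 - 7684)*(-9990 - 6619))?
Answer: 217043527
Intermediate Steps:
41474 - (-22077 - (-5380 - 7684)*(-9990 - 6619)) = 41474 - (-22077 - (-13064)*(-16609)) = 41474 - (-22077 - 1*216979976) = 41474 - (-22077 - 216979976) = 41474 - 1*(-217002053) = 41474 + 217002053 = 217043527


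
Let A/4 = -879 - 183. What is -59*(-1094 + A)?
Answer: 315178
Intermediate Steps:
A = -4248 (A = 4*(-879 - 183) = 4*(-1062) = -4248)
-59*(-1094 + A) = -59*(-1094 - 4248) = -59*(-5342) = 315178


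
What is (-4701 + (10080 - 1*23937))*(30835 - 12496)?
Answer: -340335162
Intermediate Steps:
(-4701 + (10080 - 1*23937))*(30835 - 12496) = (-4701 + (10080 - 23937))*18339 = (-4701 - 13857)*18339 = -18558*18339 = -340335162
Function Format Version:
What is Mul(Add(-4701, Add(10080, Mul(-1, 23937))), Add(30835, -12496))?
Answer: -340335162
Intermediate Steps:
Mul(Add(-4701, Add(10080, Mul(-1, 23937))), Add(30835, -12496)) = Mul(Add(-4701, Add(10080, -23937)), 18339) = Mul(Add(-4701, -13857), 18339) = Mul(-18558, 18339) = -340335162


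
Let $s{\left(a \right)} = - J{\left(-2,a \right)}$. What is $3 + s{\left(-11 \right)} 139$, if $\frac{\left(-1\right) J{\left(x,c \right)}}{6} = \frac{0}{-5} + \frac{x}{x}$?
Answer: $837$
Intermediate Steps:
$J{\left(x,c \right)} = -6$ ($J{\left(x,c \right)} = - 6 \left(\frac{0}{-5} + \frac{x}{x}\right) = - 6 \left(0 \left(- \frac{1}{5}\right) + 1\right) = - 6 \left(0 + 1\right) = \left(-6\right) 1 = -6$)
$s{\left(a \right)} = 6$ ($s{\left(a \right)} = \left(-1\right) \left(-6\right) = 6$)
$3 + s{\left(-11 \right)} 139 = 3 + 6 \cdot 139 = 3 + 834 = 837$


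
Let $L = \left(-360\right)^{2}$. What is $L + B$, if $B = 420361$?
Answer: $549961$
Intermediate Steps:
$L = 129600$
$L + B = 129600 + 420361 = 549961$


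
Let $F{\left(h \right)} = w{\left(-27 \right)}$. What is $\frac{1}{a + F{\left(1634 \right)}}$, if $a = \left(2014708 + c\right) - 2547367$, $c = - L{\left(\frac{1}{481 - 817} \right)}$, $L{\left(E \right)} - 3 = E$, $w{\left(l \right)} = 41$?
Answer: $- \frac{336}{178960655} \approx -1.8775 \cdot 10^{-6}$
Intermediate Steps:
$F{\left(h \right)} = 41$
$L{\left(E \right)} = 3 + E$
$c = - \frac{1007}{336}$ ($c = - (3 + \frac{1}{481 - 817}) = - (3 + \frac{1}{-336}) = - (3 - \frac{1}{336}) = \left(-1\right) \frac{1007}{336} = - \frac{1007}{336} \approx -2.997$)
$a = - \frac{178974431}{336}$ ($a = \left(2014708 - \frac{1007}{336}\right) - 2547367 = \frac{676940881}{336} - 2547367 = - \frac{178974431}{336} \approx -5.3266 \cdot 10^{5}$)
$\frac{1}{a + F{\left(1634 \right)}} = \frac{1}{- \frac{178974431}{336} + 41} = \frac{1}{- \frac{178960655}{336}} = - \frac{336}{178960655}$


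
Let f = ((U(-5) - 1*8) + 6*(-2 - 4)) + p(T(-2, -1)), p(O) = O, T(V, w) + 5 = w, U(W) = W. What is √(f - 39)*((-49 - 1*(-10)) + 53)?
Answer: 14*I*√94 ≈ 135.74*I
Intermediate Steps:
T(V, w) = -5 + w
f = -55 (f = ((-5 - 1*8) + 6*(-2 - 4)) + (-5 - 1) = ((-5 - 8) + 6*(-6)) - 6 = (-13 - 36) - 6 = -49 - 6 = -55)
√(f - 39)*((-49 - 1*(-10)) + 53) = √(-55 - 39)*((-49 - 1*(-10)) + 53) = √(-94)*((-49 + 10) + 53) = (I*√94)*(-39 + 53) = (I*√94)*14 = 14*I*√94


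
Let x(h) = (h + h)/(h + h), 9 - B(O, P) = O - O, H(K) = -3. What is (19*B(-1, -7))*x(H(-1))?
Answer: 171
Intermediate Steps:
B(O, P) = 9 (B(O, P) = 9 - (O - O) = 9 - 1*0 = 9 + 0 = 9)
x(h) = 1 (x(h) = (2*h)/((2*h)) = (2*h)*(1/(2*h)) = 1)
(19*B(-1, -7))*x(H(-1)) = (19*9)*1 = 171*1 = 171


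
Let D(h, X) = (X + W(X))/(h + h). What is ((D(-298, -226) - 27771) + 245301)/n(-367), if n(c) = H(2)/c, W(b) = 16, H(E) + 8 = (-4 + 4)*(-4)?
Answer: 23790424515/2384 ≈ 9.9792e+6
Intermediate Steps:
H(E) = -8 (H(E) = -8 + (-4 + 4)*(-4) = -8 + 0*(-4) = -8 + 0 = -8)
D(h, X) = (16 + X)/(2*h) (D(h, X) = (X + 16)/(h + h) = (16 + X)/((2*h)) = (16 + X)*(1/(2*h)) = (16 + X)/(2*h))
n(c) = -8/c
((D(-298, -226) - 27771) + 245301)/n(-367) = (((½)*(16 - 226)/(-298) - 27771) + 245301)/((-8/(-367))) = (((½)*(-1/298)*(-210) - 27771) + 245301)/((-8*(-1/367))) = ((105/298 - 27771) + 245301)/(8/367) = (-8275653/298 + 245301)*(367/8) = (64824045/298)*(367/8) = 23790424515/2384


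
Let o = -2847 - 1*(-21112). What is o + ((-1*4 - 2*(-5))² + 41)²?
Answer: 24194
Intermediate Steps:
o = 18265 (o = -2847 + 21112 = 18265)
o + ((-1*4 - 2*(-5))² + 41)² = 18265 + ((-1*4 - 2*(-5))² + 41)² = 18265 + ((-4 + 10)² + 41)² = 18265 + (6² + 41)² = 18265 + (36 + 41)² = 18265 + 77² = 18265 + 5929 = 24194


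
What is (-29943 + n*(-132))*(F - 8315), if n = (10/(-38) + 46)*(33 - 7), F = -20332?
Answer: 101734807275/19 ≈ 5.3545e+9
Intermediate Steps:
n = 22594/19 (n = (10*(-1/38) + 46)*26 = (-5/19 + 46)*26 = (869/19)*26 = 22594/19 ≈ 1189.2)
(-29943 + n*(-132))*(F - 8315) = (-29943 + (22594/19)*(-132))*(-20332 - 8315) = (-29943 - 2982408/19)*(-28647) = -3551325/19*(-28647) = 101734807275/19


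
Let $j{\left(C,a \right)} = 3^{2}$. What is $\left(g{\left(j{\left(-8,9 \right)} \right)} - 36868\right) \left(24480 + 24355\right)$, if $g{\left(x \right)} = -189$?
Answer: $-1809678595$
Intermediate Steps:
$j{\left(C,a \right)} = 9$
$\left(g{\left(j{\left(-8,9 \right)} \right)} - 36868\right) \left(24480 + 24355\right) = \left(-189 - 36868\right) \left(24480 + 24355\right) = \left(-37057\right) 48835 = -1809678595$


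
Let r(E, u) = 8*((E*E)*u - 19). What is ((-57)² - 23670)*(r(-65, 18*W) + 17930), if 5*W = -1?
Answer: 2121782742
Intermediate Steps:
W = -⅕ (W = (⅕)*(-1) = -⅕ ≈ -0.20000)
r(E, u) = -152 + 8*u*E² (r(E, u) = 8*(E²*u - 19) = 8*(u*E² - 19) = 8*(-19 + u*E²) = -152 + 8*u*E²)
((-57)² - 23670)*(r(-65, 18*W) + 17930) = ((-57)² - 23670)*((-152 + 8*(18*(-⅕))*(-65)²) + 17930) = (3249 - 23670)*((-152 + 8*(-18/5)*4225) + 17930) = -20421*((-152 - 121680) + 17930) = -20421*(-121832 + 17930) = -20421*(-103902) = 2121782742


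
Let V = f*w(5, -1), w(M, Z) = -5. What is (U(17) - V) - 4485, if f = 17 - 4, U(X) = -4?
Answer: -4424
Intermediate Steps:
f = 13
V = -65 (V = 13*(-5) = -65)
(U(17) - V) - 4485 = (-4 - 1*(-65)) - 4485 = (-4 + 65) - 4485 = 61 - 4485 = -4424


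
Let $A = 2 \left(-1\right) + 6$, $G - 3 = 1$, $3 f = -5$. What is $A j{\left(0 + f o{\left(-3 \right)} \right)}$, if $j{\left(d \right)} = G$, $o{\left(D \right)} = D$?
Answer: $16$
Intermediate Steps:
$f = - \frac{5}{3}$ ($f = \frac{1}{3} \left(-5\right) = - \frac{5}{3} \approx -1.6667$)
$G = 4$ ($G = 3 + 1 = 4$)
$j{\left(d \right)} = 4$
$A = 4$ ($A = -2 + 6 = 4$)
$A j{\left(0 + f o{\left(-3 \right)} \right)} = 4 \cdot 4 = 16$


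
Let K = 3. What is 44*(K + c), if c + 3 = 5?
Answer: 220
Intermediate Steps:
c = 2 (c = -3 + 5 = 2)
44*(K + c) = 44*(3 + 2) = 44*5 = 220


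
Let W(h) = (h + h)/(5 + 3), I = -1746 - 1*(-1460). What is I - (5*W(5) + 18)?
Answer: -1241/4 ≈ -310.25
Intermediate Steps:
I = -286 (I = -1746 + 1460 = -286)
W(h) = h/4 (W(h) = (2*h)/8 = (2*h)*(⅛) = h/4)
I - (5*W(5) + 18) = -286 - (5*((¼)*5) + 18) = -286 - (5*(5/4) + 18) = -286 - (25/4 + 18) = -286 - 1*97/4 = -286 - 97/4 = -1241/4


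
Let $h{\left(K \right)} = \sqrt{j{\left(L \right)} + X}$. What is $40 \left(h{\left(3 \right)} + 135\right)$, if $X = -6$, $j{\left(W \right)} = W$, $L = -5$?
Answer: $5400 + 40 i \sqrt{11} \approx 5400.0 + 132.67 i$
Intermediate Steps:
$h{\left(K \right)} = i \sqrt{11}$ ($h{\left(K \right)} = \sqrt{-5 - 6} = \sqrt{-11} = i \sqrt{11}$)
$40 \left(h{\left(3 \right)} + 135\right) = 40 \left(i \sqrt{11} + 135\right) = 40 \left(135 + i \sqrt{11}\right) = 5400 + 40 i \sqrt{11}$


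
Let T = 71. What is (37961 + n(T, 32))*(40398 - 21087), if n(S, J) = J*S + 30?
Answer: 777518793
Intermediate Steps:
n(S, J) = 30 + J*S
(37961 + n(T, 32))*(40398 - 21087) = (37961 + (30 + 32*71))*(40398 - 21087) = (37961 + (30 + 2272))*19311 = (37961 + 2302)*19311 = 40263*19311 = 777518793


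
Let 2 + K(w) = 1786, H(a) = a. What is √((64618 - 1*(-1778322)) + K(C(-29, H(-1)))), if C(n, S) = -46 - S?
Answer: 2*√461181 ≈ 1358.2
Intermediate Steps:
K(w) = 1784 (K(w) = -2 + 1786 = 1784)
√((64618 - 1*(-1778322)) + K(C(-29, H(-1)))) = √((64618 - 1*(-1778322)) + 1784) = √((64618 + 1778322) + 1784) = √(1842940 + 1784) = √1844724 = 2*√461181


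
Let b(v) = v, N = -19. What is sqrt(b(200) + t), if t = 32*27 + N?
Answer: sqrt(1045) ≈ 32.326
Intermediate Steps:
t = 845 (t = 32*27 - 19 = 864 - 19 = 845)
sqrt(b(200) + t) = sqrt(200 + 845) = sqrt(1045)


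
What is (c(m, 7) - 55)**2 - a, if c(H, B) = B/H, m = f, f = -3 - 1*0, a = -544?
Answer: 34480/9 ≈ 3831.1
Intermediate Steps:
f = -3 (f = -3 + 0 = -3)
m = -3
(c(m, 7) - 55)**2 - a = (7/(-3) - 55)**2 - 1*(-544) = (7*(-1/3) - 55)**2 + 544 = (-7/3 - 55)**2 + 544 = (-172/3)**2 + 544 = 29584/9 + 544 = 34480/9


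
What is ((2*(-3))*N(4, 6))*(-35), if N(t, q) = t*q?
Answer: 5040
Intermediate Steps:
N(t, q) = q*t
((2*(-3))*N(4, 6))*(-35) = ((2*(-3))*(6*4))*(-35) = -6*24*(-35) = -144*(-35) = 5040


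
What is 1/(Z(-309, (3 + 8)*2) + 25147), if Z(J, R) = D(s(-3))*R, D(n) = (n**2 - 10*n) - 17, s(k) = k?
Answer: 1/25631 ≈ 3.9015e-5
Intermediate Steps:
D(n) = -17 + n**2 - 10*n
Z(J, R) = 22*R (Z(J, R) = (-17 + (-3)**2 - 10*(-3))*R = (-17 + 9 + 30)*R = 22*R)
1/(Z(-309, (3 + 8)*2) + 25147) = 1/(22*((3 + 8)*2) + 25147) = 1/(22*(11*2) + 25147) = 1/(22*22 + 25147) = 1/(484 + 25147) = 1/25631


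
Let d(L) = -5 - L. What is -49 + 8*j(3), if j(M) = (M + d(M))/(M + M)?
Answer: -167/3 ≈ -55.667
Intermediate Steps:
j(M) = -5/(2*M) (j(M) = (M + (-5 - M))/(M + M) = -5*1/(2*M) = -5/(2*M))
-49 + 8*j(3) = -49 + 8*(-5/2/3) = -49 + 8*(-5/2*1/3) = -49 + 8*(-5/6) = -49 - 20/3 = -167/3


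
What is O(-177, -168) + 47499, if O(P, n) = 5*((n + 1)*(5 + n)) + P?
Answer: 183427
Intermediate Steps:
O(P, n) = P + 5*(1 + n)*(5 + n) (O(P, n) = 5*((1 + n)*(5 + n)) + P = 5*(1 + n)*(5 + n) + P = P + 5*(1 + n)*(5 + n))
O(-177, -168) + 47499 = (25 - 177 + 5*(-168)² + 30*(-168)) + 47499 = (25 - 177 + 5*28224 - 5040) + 47499 = (25 - 177 + 141120 - 5040) + 47499 = 135928 + 47499 = 183427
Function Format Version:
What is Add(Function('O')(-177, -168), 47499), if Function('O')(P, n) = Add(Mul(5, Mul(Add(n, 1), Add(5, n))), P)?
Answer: 183427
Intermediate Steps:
Function('O')(P, n) = Add(P, Mul(5, Add(1, n), Add(5, n))) (Function('O')(P, n) = Add(Mul(5, Mul(Add(1, n), Add(5, n))), P) = Add(Mul(5, Add(1, n), Add(5, n)), P) = Add(P, Mul(5, Add(1, n), Add(5, n))))
Add(Function('O')(-177, -168), 47499) = Add(Add(25, -177, Mul(5, Pow(-168, 2)), Mul(30, -168)), 47499) = Add(Add(25, -177, Mul(5, 28224), -5040), 47499) = Add(Add(25, -177, 141120, -5040), 47499) = Add(135928, 47499) = 183427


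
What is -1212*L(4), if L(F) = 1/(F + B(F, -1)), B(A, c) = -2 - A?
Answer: 606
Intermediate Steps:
L(F) = -½ (L(F) = 1/(F + (-2 - F)) = 1/(-2) = -½)
-1212*L(4) = -1212*(-½) = 606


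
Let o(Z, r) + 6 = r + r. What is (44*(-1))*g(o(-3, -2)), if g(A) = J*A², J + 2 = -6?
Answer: 35200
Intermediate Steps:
J = -8 (J = -2 - 6 = -8)
o(Z, r) = -6 + 2*r (o(Z, r) = -6 + (r + r) = -6 + 2*r)
g(A) = -8*A²
(44*(-1))*g(o(-3, -2)) = (44*(-1))*(-8*(-6 + 2*(-2))²) = -(-352)*(-6 - 4)² = -(-352)*(-10)² = -(-352)*100 = -44*(-800) = 35200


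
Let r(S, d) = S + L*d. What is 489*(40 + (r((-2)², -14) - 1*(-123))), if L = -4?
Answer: 109047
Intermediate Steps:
r(S, d) = S - 4*d
489*(40 + (r((-2)², -14) - 1*(-123))) = 489*(40 + (((-2)² - 4*(-14)) - 1*(-123))) = 489*(40 + ((4 + 56) + 123)) = 489*(40 + (60 + 123)) = 489*(40 + 183) = 489*223 = 109047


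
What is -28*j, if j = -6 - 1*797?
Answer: 22484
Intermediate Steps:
j = -803 (j = -6 - 797 = -803)
-28*j = -28*(-803) = 22484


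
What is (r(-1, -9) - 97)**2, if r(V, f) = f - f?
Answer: 9409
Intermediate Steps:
r(V, f) = 0
(r(-1, -9) - 97)**2 = (0 - 97)**2 = (-97)**2 = 9409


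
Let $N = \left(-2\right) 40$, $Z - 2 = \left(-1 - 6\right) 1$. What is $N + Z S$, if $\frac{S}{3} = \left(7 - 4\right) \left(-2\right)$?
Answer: $10$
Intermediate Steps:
$S = -18$ ($S = 3 \left(7 - 4\right) \left(-2\right) = 3 \cdot 3 \left(-2\right) = 3 \left(-6\right) = -18$)
$Z = -5$ ($Z = 2 + \left(-1 - 6\right) 1 = 2 - 7 = -5$)
$N = -80$
$N + Z S = -80 - -90 = -80 + 90 = 10$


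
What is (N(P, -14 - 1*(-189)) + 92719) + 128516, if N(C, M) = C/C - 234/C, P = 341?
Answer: 75441242/341 ≈ 2.2124e+5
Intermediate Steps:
N(C, M) = 1 - 234/C
(N(P, -14 - 1*(-189)) + 92719) + 128516 = ((-234 + 341)/341 + 92719) + 128516 = ((1/341)*107 + 92719) + 128516 = (107/341 + 92719) + 128516 = 31617286/341 + 128516 = 75441242/341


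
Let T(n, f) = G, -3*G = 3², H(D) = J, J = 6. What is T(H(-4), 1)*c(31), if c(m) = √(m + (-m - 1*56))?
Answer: -6*I*√14 ≈ -22.45*I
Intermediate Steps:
H(D) = 6
G = -3 (G = -⅓*3² = -⅓*9 = -3)
T(n, f) = -3
c(m) = 2*I*√14 (c(m) = √(m + (-m - 56)) = √(m + (-56 - m)) = √(-56) = 2*I*√14)
T(H(-4), 1)*c(31) = -6*I*√14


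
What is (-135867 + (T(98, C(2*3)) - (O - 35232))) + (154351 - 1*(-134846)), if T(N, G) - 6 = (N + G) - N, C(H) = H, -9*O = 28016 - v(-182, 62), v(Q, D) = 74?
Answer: 575036/3 ≈ 1.9168e+5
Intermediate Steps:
O = -9314/3 (O = -(28016 - 1*74)/9 = -(28016 - 74)/9 = -⅑*27942 = -9314/3 ≈ -3104.7)
T(N, G) = 6 + G (T(N, G) = 6 + ((N + G) - N) = 6 + ((G + N) - N) = 6 + G)
(-135867 + (T(98, C(2*3)) - (O - 35232))) + (154351 - 1*(-134846)) = (-135867 + ((6 + 2*3) - (-9314/3 - 35232))) + (154351 - 1*(-134846)) = (-135867 + ((6 + 6) - 1*(-115010/3))) + (154351 + 134846) = (-135867 + (12 + 115010/3)) + 289197 = (-135867 + 115046/3) + 289197 = -292555/3 + 289197 = 575036/3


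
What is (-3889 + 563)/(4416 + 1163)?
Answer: -3326/5579 ≈ -0.59616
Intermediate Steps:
(-3889 + 563)/(4416 + 1163) = -3326/5579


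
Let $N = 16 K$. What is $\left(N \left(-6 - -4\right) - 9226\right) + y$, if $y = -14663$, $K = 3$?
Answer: $-23985$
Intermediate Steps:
$N = 48$ ($N = 16 \cdot 3 = 48$)
$\left(N \left(-6 - -4\right) - 9226\right) + y = \left(48 \left(-6 - -4\right) - 9226\right) - 14663 = \left(48 \left(-6 + 4\right) - 9226\right) - 14663 = \left(48 \left(-2\right) - 9226\right) - 14663 = \left(-96 - 9226\right) - 14663 = -9322 - 14663 = -23985$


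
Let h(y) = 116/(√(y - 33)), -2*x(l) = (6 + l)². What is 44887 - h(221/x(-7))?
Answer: 44887 + 116*I*√19/95 ≈ 44887.0 + 5.3224*I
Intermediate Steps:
x(l) = -(6 + l)²/2
h(y) = 116/√(-33 + y) (h(y) = 116/(√(-33 + y)) = 116/√(-33 + y))
44887 - h(221/x(-7)) = 44887 - 116/√(-33 + 221/((-(6 - 7)²/2))) = 44887 - 116/√(-33 + 221/((-½*(-1)²))) = 44887 - 116/√(-33 + 221/((-½*1))) = 44887 - 116/√(-33 + 221/(-½)) = 44887 - 116/√(-33 + 221*(-2)) = 44887 - 116/√(-33 - 442) = 44887 - 116/√(-475) = 44887 - 116*(-I*√19/95) = 44887 - (-116)*I*√19/95 = 44887 + 116*I*√19/95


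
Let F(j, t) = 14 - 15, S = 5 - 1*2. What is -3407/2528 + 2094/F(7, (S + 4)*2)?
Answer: -5297039/2528 ≈ -2095.3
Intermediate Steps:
S = 3 (S = 5 - 2 = 3)
F(j, t) = -1
-3407/2528 + 2094/F(7, (S + 4)*2) = -3407/2528 + 2094/(-1) = -3407*1/2528 + 2094*(-1) = -3407/2528 - 2094 = -5297039/2528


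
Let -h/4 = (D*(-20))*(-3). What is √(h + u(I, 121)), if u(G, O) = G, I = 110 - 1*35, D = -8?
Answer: √1995 ≈ 44.665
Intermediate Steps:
I = 75 (I = 110 - 35 = 75)
h = 1920 (h = -4*(-8*(-20))*(-3) = -640*(-3) = -4*(-480) = 1920)
√(h + u(I, 121)) = √(1920 + 75) = √1995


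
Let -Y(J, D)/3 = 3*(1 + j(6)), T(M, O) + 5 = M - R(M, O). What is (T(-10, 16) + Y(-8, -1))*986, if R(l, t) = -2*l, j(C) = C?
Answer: -96628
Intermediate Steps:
T(M, O) = -5 + 3*M (T(M, O) = -5 + (M - (-2)*M) = -5 + (M + 2*M) = -5 + 3*M)
Y(J, D) = -63 (Y(J, D) = -9*(1 + 6) = -9*7 = -3*21 = -63)
(T(-10, 16) + Y(-8, -1))*986 = ((-5 + 3*(-10)) - 63)*986 = ((-5 - 30) - 63)*986 = (-35 - 63)*986 = -98*986 = -96628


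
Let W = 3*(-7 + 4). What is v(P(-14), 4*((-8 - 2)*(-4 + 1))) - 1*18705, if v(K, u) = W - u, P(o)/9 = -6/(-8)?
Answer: -18834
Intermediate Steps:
P(o) = 27/4 (P(o) = 9*(-6/(-8)) = 9*(-6*(-⅛)) = 9*(¾) = 27/4)
W = -9 (W = 3*(-3) = -9)
v(K, u) = -9 - u
v(P(-14), 4*((-8 - 2)*(-4 + 1))) - 1*18705 = (-9 - 4*(-8 - 2)*(-4 + 1)) - 1*18705 = (-9 - 4*(-10*(-3))) - 18705 = (-9 - 4*30) - 18705 = (-9 - 1*120) - 18705 = (-9 - 120) - 18705 = -129 - 18705 = -18834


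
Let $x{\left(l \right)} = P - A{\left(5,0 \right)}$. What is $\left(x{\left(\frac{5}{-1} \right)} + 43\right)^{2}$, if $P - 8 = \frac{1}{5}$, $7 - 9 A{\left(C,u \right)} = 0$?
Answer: $\frac{5148361}{2025} \approx 2542.4$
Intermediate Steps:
$A{\left(C,u \right)} = \frac{7}{9}$ ($A{\left(C,u \right)} = \frac{7}{9} - 0 = \frac{7}{9} + 0 = \frac{7}{9}$)
$P = \frac{41}{5}$ ($P = 8 + \frac{1}{5} = \frac{41}{5} \approx 8.2$)
$x{\left(l \right)} = \frac{334}{45}$ ($x{\left(l \right)} = \frac{41}{5} - \frac{7}{9} = \frac{334}{45}$)
$\left(x{\left(\frac{5}{-1} \right)} + 43\right)^{2} = \left(\frac{334}{45} + 43\right)^{2} = \left(\frac{2269}{45}\right)^{2} = \frac{5148361}{2025}$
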